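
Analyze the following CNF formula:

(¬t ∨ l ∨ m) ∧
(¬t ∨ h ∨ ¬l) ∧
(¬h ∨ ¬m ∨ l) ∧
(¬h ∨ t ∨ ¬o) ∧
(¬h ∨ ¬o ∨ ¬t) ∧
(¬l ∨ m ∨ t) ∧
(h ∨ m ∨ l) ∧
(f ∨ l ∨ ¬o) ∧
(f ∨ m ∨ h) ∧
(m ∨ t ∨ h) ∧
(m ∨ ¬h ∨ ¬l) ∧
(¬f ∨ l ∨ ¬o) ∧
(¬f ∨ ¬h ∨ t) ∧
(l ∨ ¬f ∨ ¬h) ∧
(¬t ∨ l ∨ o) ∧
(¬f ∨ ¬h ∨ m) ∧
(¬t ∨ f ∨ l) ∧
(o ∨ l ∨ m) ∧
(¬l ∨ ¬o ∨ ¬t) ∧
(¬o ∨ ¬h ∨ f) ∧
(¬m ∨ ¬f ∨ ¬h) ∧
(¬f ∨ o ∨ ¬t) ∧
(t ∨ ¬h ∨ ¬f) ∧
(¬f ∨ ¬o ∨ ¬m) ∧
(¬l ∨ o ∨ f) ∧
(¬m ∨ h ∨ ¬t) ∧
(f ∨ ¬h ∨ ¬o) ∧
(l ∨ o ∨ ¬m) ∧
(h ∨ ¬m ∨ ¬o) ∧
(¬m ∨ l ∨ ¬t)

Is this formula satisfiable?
Yes

Yes, the formula is satisfiable.

One satisfying assignment is: t=False, m=True, l=True, o=False, h=False, f=True

Verification: With this assignment, all 30 clauses evaluate to true.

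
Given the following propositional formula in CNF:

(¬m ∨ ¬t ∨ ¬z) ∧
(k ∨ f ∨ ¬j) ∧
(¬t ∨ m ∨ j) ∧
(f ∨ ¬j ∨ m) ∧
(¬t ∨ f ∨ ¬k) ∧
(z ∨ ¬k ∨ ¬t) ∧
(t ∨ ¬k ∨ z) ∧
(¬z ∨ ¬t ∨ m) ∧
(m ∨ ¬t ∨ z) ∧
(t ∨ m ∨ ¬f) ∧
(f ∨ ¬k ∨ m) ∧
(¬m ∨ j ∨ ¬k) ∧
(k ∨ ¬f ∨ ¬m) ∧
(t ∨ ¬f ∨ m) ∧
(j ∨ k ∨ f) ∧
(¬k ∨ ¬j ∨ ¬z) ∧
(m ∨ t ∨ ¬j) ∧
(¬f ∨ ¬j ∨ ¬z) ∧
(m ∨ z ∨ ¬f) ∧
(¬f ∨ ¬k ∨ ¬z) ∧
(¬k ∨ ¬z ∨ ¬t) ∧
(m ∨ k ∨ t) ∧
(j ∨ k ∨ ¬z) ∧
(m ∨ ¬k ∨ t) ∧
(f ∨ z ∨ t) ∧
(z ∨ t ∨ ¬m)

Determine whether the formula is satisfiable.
No

No, the formula is not satisfiable.

No assignment of truth values to the variables can make all 26 clauses true simultaneously.

The formula is UNSAT (unsatisfiable).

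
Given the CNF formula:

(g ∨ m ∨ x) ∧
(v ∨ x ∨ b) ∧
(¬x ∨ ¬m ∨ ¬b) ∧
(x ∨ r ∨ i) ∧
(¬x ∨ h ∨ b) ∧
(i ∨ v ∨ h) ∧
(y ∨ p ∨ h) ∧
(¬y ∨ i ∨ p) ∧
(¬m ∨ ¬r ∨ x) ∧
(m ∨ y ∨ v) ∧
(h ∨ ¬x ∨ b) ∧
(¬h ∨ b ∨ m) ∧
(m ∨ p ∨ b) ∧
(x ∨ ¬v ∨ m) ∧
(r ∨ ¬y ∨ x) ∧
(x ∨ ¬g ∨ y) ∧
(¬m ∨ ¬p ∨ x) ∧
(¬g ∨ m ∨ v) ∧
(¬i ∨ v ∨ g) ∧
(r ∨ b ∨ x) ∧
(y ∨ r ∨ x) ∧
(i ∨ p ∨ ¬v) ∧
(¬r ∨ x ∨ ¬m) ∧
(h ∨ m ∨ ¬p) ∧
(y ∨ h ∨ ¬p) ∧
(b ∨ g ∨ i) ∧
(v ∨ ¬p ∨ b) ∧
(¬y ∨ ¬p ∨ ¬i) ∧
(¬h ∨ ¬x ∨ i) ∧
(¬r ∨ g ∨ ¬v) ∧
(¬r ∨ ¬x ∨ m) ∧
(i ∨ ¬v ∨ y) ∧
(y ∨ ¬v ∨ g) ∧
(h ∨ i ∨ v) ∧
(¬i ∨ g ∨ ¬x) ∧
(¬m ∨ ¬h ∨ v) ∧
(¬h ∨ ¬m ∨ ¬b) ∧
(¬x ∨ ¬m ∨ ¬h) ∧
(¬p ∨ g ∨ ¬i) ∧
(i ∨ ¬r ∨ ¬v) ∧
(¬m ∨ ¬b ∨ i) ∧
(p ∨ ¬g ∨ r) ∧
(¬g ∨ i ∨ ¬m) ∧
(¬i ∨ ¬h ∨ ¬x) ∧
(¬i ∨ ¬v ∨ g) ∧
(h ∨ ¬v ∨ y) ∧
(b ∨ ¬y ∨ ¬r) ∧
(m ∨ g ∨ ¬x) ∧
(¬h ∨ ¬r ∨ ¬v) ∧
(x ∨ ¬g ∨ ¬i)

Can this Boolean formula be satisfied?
No

No, the formula is not satisfiable.

No assignment of truth values to the variables can make all 50 clauses true simultaneously.

The formula is UNSAT (unsatisfiable).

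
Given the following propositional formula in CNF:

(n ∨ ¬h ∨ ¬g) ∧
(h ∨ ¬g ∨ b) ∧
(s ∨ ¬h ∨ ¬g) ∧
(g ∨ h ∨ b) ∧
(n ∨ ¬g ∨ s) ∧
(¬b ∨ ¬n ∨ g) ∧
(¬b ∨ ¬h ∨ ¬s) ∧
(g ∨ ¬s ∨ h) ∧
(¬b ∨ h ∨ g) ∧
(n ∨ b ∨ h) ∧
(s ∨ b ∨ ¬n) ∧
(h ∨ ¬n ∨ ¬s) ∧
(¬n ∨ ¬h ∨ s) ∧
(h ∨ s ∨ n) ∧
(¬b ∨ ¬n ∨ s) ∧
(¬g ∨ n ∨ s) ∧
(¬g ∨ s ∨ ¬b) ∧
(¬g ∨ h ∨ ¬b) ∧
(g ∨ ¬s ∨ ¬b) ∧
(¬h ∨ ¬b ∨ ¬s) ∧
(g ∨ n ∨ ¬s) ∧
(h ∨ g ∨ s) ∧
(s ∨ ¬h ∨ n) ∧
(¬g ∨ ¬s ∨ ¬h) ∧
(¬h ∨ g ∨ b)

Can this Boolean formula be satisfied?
No

No, the formula is not satisfiable.

No assignment of truth values to the variables can make all 25 clauses true simultaneously.

The formula is UNSAT (unsatisfiable).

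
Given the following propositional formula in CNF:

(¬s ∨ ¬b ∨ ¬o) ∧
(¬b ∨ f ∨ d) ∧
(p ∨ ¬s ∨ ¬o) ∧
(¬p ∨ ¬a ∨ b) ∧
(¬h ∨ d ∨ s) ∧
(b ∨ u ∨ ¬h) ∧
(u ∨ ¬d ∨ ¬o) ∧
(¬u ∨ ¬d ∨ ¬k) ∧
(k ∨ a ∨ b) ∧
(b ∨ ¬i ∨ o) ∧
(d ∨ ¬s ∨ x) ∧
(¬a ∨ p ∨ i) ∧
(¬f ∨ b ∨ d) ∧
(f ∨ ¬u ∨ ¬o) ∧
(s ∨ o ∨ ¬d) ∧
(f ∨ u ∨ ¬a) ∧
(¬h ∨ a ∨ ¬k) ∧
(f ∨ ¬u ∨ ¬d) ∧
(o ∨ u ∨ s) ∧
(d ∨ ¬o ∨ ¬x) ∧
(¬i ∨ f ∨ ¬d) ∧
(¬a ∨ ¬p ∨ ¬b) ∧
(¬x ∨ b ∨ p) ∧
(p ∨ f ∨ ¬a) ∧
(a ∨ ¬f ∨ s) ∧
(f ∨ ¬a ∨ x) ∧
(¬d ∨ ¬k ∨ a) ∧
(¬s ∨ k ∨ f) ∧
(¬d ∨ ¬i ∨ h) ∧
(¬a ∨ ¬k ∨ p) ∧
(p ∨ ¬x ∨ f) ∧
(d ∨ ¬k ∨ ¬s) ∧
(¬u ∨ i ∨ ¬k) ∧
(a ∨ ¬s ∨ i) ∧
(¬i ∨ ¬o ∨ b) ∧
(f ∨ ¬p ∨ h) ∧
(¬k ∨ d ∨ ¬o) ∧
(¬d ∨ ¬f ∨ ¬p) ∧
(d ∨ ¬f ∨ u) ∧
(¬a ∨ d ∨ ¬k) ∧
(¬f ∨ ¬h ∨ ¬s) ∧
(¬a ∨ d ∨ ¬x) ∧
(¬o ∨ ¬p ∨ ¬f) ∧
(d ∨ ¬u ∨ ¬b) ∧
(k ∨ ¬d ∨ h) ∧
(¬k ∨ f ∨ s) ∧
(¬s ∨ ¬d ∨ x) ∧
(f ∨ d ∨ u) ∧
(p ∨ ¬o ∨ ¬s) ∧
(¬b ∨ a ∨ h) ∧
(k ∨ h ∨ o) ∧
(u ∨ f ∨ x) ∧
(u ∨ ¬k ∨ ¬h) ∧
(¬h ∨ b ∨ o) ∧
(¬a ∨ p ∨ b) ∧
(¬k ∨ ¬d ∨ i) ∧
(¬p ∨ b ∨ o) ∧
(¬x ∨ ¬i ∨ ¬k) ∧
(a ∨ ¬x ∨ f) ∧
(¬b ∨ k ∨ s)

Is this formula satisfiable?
No

No, the formula is not satisfiable.

No assignment of truth values to the variables can make all 60 clauses true simultaneously.

The formula is UNSAT (unsatisfiable).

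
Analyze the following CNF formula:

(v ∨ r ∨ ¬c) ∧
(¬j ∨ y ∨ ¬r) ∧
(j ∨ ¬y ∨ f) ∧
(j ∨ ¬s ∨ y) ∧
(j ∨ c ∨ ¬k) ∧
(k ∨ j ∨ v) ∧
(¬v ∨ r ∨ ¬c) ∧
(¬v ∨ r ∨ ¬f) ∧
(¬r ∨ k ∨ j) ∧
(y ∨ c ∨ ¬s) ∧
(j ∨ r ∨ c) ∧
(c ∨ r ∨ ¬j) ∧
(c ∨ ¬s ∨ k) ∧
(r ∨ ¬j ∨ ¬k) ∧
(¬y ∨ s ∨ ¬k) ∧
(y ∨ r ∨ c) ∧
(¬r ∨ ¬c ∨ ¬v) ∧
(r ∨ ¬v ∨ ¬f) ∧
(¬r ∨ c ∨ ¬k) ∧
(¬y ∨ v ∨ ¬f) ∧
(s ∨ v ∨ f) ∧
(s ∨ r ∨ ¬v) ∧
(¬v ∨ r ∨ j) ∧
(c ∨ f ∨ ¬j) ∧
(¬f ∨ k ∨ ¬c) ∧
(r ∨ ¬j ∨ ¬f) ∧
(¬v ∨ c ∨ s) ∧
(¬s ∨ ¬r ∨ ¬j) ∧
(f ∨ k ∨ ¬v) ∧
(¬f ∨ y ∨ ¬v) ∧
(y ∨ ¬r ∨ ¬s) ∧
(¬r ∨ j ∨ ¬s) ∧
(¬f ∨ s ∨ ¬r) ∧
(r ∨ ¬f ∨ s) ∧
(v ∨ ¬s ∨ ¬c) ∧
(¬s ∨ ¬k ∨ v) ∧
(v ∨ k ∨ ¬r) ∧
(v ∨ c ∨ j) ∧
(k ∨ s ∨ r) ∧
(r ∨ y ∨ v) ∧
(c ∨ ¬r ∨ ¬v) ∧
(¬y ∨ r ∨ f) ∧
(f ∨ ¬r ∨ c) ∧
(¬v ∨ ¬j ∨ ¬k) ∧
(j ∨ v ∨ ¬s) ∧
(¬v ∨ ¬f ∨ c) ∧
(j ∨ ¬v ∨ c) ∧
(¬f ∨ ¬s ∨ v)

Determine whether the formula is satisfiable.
No

No, the formula is not satisfiable.

No assignment of truth values to the variables can make all 48 clauses true simultaneously.

The formula is UNSAT (unsatisfiable).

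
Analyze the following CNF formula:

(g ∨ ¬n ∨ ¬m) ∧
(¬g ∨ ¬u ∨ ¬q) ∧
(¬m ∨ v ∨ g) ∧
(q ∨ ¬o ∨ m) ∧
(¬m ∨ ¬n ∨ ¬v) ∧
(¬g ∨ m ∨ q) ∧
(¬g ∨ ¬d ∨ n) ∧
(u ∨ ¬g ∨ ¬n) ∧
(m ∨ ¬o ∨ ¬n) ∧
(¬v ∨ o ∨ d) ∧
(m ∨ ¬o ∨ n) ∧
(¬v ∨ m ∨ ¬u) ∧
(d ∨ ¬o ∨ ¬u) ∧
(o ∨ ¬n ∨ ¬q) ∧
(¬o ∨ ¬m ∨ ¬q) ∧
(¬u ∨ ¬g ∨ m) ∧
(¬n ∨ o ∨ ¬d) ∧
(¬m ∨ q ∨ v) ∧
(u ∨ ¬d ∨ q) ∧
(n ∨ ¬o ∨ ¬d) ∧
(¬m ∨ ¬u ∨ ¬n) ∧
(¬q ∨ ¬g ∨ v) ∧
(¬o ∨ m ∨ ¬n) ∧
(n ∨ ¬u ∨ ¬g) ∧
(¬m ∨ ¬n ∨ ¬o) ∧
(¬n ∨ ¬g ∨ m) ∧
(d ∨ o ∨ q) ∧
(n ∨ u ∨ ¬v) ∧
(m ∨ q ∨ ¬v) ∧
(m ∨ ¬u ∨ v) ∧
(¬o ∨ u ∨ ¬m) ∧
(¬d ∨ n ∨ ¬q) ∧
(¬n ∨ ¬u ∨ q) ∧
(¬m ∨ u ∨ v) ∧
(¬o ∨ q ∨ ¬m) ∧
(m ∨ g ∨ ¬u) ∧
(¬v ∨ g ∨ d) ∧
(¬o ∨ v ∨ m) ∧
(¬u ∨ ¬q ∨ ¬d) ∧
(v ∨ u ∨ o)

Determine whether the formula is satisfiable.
Yes

Yes, the formula is satisfiable.

One satisfying assignment is: q=False, v=True, g=False, m=True, n=False, d=True, u=True, o=False

Verification: With this assignment, all 40 clauses evaluate to true.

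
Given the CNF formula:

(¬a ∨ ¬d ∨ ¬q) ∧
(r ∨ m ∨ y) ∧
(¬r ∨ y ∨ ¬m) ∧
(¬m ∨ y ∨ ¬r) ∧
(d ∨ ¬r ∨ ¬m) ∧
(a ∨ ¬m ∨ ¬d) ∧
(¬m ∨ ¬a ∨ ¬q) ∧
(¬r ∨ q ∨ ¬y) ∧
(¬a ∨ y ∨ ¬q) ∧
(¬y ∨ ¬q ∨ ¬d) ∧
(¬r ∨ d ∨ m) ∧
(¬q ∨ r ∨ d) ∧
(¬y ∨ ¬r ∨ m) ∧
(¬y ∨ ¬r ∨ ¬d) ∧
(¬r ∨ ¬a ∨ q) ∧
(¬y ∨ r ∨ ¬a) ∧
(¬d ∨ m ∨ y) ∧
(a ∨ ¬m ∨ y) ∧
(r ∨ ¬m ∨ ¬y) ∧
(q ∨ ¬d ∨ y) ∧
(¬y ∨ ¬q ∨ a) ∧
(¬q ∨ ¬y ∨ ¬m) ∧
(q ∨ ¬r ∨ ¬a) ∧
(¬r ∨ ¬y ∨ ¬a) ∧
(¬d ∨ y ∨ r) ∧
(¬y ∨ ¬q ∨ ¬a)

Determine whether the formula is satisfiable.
Yes

Yes, the formula is satisfiable.

One satisfying assignment is: q=False, r=False, y=True, m=False, a=False, d=False

Verification: With this assignment, all 26 clauses evaluate to true.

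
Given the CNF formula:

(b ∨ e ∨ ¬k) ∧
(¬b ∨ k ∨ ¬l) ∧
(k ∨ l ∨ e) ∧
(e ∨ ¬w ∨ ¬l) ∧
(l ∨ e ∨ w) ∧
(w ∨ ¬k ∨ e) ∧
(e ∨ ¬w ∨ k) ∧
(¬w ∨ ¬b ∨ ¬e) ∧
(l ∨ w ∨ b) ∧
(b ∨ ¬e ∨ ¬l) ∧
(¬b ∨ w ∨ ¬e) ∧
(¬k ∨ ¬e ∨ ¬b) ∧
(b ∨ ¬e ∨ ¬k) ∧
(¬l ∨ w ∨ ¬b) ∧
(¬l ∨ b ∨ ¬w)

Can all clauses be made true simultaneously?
Yes

Yes, the formula is satisfiable.

One satisfying assignment is: e=False, k=False, l=True, b=False, w=False

Verification: With this assignment, all 15 clauses evaluate to true.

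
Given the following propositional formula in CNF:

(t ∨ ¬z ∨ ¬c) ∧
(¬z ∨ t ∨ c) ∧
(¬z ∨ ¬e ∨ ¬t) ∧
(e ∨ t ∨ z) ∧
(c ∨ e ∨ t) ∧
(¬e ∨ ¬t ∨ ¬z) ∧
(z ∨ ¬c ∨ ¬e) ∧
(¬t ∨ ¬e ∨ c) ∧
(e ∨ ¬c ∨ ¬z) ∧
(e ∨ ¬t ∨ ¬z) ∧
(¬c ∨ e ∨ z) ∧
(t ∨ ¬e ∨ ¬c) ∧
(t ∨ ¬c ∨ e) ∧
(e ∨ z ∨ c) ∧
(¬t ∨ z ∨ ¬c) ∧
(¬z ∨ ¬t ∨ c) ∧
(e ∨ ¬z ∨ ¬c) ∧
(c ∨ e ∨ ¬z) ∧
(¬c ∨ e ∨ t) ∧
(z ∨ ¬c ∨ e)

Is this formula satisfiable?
Yes

Yes, the formula is satisfiable.

One satisfying assignment is: z=False, t=False, e=True, c=False

Verification: With this assignment, all 20 clauses evaluate to true.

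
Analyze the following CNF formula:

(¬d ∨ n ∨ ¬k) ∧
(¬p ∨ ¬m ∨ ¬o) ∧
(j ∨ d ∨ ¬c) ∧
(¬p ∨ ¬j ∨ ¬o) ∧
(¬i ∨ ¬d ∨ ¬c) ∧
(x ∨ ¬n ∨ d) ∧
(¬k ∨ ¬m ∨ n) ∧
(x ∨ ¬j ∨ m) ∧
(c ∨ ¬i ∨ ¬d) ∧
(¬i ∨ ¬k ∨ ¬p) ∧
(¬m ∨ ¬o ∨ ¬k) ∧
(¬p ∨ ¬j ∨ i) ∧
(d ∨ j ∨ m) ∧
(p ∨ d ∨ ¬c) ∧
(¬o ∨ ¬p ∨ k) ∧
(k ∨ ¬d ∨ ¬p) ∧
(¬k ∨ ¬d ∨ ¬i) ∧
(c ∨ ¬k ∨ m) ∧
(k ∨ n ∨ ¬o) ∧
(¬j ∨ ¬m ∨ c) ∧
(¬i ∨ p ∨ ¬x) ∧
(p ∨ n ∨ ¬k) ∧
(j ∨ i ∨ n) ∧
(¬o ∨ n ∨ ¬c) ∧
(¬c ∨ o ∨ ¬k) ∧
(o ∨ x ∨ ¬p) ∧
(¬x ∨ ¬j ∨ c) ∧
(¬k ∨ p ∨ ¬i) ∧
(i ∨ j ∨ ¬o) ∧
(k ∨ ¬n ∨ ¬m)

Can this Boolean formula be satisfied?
Yes

Yes, the formula is satisfiable.

One satisfying assignment is: p=False, m=False, k=False, d=True, i=False, n=True, j=False, c=False, o=False, x=False

Verification: With this assignment, all 30 clauses evaluate to true.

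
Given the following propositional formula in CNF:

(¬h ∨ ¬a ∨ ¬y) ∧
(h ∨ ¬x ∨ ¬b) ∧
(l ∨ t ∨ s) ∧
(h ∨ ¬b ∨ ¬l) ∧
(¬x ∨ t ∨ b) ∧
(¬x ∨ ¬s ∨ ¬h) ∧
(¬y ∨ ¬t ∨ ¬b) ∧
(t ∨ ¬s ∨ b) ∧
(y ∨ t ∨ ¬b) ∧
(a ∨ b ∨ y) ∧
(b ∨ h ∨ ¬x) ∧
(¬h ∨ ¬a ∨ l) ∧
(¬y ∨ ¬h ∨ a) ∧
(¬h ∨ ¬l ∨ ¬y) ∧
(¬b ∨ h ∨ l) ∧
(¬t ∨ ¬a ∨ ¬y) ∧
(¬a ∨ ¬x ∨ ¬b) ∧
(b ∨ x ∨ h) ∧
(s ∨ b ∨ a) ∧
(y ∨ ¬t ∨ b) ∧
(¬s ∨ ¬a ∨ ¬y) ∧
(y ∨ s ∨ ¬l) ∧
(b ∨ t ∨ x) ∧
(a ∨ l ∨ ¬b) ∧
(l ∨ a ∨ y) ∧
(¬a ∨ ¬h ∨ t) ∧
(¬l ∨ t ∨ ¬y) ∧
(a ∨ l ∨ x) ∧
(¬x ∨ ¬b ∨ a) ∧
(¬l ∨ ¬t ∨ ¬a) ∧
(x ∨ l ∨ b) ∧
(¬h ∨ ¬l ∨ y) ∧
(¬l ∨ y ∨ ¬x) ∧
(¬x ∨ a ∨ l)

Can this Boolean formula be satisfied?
No

No, the formula is not satisfiable.

No assignment of truth values to the variables can make all 34 clauses true simultaneously.

The formula is UNSAT (unsatisfiable).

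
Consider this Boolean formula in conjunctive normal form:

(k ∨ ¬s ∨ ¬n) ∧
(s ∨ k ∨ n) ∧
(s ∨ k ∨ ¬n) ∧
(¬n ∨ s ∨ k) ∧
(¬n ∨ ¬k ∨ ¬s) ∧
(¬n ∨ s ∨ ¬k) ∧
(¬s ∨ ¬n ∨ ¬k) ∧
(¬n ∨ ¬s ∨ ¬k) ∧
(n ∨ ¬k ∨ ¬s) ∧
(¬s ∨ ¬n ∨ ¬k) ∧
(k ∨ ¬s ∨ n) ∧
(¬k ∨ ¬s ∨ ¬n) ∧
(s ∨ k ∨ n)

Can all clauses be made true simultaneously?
Yes

Yes, the formula is satisfiable.

One satisfying assignment is: n=False, s=False, k=True

Verification: With this assignment, all 13 clauses evaluate to true.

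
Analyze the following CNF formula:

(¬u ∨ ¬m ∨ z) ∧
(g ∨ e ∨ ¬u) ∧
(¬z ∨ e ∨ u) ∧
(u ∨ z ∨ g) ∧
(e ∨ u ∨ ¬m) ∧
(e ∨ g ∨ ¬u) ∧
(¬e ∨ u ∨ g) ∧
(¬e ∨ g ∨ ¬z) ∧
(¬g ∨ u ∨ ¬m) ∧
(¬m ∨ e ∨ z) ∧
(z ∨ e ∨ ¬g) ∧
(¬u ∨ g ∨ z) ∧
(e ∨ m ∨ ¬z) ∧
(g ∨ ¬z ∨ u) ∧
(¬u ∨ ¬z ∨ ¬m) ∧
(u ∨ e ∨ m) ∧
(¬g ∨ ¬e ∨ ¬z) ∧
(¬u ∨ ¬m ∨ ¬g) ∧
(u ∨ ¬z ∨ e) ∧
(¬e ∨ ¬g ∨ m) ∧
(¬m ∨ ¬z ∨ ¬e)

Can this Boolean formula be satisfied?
No

No, the formula is not satisfiable.

No assignment of truth values to the variables can make all 21 clauses true simultaneously.

The formula is UNSAT (unsatisfiable).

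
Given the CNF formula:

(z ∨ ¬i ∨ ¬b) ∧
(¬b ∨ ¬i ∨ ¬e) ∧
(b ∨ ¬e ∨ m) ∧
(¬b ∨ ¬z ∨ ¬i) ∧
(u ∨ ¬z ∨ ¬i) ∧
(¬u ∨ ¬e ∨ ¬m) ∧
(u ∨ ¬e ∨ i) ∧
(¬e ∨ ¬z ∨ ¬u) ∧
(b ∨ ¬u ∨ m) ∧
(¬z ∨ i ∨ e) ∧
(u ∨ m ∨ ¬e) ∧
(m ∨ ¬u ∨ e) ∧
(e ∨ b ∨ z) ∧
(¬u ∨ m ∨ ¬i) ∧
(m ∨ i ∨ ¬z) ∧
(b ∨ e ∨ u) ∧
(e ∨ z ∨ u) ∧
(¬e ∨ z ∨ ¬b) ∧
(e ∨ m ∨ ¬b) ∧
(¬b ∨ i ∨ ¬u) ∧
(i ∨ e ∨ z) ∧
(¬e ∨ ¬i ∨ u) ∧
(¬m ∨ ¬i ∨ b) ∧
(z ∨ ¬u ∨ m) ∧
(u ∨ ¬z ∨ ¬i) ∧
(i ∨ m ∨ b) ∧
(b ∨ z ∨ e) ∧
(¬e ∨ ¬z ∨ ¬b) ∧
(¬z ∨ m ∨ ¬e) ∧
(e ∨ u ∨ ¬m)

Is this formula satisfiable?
No

No, the formula is not satisfiable.

No assignment of truth values to the variables can make all 30 clauses true simultaneously.

The formula is UNSAT (unsatisfiable).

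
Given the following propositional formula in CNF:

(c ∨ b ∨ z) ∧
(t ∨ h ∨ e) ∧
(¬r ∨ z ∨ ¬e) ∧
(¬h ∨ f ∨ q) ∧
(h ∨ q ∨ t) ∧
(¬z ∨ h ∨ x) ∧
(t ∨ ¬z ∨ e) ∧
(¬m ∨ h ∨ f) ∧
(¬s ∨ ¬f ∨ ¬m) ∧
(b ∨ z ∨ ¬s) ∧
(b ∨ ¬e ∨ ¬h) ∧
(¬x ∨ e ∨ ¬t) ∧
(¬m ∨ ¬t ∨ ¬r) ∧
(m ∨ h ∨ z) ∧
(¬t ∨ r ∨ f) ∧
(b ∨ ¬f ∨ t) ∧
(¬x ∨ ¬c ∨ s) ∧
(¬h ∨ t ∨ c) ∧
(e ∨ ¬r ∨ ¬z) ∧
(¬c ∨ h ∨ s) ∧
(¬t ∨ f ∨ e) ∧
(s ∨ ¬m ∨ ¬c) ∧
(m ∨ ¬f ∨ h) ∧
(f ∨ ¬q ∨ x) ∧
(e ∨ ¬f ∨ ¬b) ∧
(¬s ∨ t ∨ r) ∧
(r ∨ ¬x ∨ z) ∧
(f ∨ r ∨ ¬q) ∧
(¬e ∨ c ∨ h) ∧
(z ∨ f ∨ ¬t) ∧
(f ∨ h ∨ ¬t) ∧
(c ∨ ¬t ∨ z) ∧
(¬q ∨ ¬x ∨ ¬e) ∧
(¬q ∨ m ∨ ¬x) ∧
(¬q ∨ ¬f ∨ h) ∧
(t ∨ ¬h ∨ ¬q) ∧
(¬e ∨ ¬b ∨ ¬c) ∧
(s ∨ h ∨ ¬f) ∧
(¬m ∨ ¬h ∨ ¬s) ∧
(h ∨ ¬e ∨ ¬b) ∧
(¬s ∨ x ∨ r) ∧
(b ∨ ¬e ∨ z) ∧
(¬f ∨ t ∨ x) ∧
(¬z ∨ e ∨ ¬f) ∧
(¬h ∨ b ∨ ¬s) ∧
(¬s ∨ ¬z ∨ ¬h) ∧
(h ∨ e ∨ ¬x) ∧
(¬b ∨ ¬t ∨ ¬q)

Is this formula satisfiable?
Yes

Yes, the formula is satisfiable.

One satisfying assignment is: t=True, r=False, s=False, e=False, z=False, q=False, c=True, m=False, h=True, b=False, x=False, f=True

Verification: With this assignment, all 48 clauses evaluate to true.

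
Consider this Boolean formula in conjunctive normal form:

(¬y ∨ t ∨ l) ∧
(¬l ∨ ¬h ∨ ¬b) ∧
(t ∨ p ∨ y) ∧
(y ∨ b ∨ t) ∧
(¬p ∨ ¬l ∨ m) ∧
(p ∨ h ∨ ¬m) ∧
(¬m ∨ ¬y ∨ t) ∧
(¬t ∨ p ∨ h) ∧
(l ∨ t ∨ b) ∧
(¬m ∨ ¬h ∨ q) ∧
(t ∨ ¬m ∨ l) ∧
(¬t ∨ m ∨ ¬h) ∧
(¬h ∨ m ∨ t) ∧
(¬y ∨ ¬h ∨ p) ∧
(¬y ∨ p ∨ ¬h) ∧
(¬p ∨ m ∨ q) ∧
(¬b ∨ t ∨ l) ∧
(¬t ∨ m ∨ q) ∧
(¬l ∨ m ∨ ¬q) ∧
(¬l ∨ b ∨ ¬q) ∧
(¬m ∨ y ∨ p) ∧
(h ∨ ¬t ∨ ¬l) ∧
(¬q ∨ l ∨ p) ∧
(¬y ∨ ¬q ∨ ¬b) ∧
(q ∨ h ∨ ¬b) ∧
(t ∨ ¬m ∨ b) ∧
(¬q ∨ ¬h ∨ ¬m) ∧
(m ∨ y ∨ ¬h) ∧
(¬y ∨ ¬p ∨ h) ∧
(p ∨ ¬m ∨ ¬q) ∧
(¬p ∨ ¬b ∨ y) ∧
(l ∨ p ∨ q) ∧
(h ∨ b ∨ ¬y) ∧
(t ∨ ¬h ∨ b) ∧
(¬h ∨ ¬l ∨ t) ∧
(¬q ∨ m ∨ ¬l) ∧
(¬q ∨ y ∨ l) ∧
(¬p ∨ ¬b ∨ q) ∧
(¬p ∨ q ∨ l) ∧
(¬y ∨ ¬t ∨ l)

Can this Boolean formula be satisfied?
No

No, the formula is not satisfiable.

No assignment of truth values to the variables can make all 40 clauses true simultaneously.

The formula is UNSAT (unsatisfiable).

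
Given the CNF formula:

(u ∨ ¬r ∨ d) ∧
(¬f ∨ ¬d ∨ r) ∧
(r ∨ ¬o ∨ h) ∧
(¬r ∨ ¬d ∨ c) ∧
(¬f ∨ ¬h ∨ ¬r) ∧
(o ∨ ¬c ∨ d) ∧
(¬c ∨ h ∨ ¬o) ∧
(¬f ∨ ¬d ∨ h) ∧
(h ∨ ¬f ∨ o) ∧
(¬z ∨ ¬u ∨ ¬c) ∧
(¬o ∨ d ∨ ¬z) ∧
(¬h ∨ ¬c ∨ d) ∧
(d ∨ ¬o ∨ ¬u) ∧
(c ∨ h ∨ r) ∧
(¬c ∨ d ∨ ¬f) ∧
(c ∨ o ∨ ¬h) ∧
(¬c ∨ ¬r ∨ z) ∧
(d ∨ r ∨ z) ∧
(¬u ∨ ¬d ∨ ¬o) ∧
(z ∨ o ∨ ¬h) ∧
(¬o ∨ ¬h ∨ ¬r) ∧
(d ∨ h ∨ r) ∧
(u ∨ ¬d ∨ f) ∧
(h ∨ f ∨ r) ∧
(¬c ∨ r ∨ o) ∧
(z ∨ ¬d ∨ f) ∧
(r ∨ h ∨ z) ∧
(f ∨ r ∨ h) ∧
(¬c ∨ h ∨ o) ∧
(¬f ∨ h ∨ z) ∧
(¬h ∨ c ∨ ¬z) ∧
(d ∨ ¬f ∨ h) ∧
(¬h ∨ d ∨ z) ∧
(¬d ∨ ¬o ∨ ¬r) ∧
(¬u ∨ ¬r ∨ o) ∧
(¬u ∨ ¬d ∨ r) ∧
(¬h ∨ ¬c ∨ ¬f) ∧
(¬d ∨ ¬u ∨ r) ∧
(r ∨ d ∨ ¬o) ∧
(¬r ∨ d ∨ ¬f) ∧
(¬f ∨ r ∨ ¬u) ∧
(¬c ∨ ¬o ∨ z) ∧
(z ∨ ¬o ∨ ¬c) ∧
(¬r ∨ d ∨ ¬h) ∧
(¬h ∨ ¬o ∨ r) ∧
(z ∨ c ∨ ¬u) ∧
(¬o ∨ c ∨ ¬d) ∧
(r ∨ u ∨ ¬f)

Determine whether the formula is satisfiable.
No

No, the formula is not satisfiable.

No assignment of truth values to the variables can make all 48 clauses true simultaneously.

The formula is UNSAT (unsatisfiable).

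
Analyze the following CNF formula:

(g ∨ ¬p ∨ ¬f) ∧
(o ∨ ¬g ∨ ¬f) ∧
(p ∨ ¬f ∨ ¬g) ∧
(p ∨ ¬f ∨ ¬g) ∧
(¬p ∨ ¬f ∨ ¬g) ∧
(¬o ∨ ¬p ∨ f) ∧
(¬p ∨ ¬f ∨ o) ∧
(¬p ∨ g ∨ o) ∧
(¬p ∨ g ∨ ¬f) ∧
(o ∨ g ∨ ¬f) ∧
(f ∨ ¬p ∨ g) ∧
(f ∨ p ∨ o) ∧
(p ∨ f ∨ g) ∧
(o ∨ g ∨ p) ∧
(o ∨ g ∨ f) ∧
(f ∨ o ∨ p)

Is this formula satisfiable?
Yes

Yes, the formula is satisfiable.

One satisfying assignment is: f=False, p=True, g=True, o=False

Verification: With this assignment, all 16 clauses evaluate to true.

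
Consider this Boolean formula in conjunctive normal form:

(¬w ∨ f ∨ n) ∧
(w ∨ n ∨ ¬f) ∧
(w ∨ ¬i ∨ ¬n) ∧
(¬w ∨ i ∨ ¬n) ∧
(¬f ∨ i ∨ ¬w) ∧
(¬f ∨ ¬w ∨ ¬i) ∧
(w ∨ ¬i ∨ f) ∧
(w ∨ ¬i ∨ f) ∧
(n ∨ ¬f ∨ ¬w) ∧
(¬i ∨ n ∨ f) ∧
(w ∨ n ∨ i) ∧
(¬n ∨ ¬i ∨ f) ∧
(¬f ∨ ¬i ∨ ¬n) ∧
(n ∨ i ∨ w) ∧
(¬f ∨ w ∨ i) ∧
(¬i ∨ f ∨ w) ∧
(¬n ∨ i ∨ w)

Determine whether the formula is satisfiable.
No

No, the formula is not satisfiable.

No assignment of truth values to the variables can make all 17 clauses true simultaneously.

The formula is UNSAT (unsatisfiable).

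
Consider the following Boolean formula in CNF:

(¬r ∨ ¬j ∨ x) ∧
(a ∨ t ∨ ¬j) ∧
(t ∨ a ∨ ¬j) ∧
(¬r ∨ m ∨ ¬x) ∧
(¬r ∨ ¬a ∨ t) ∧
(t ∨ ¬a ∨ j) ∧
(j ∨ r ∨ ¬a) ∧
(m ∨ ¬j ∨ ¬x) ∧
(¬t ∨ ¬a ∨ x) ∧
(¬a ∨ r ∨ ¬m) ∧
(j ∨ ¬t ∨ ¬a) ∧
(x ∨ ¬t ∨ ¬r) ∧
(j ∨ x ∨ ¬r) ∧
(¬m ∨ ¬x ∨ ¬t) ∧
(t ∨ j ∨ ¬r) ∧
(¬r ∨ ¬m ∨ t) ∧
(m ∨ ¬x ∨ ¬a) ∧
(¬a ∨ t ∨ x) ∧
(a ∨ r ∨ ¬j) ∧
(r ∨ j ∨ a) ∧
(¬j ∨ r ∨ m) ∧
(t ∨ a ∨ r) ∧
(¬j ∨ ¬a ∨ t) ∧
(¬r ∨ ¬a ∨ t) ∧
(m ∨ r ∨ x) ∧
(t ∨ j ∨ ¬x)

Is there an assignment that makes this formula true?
No

No, the formula is not satisfiable.

No assignment of truth values to the variables can make all 26 clauses true simultaneously.

The formula is UNSAT (unsatisfiable).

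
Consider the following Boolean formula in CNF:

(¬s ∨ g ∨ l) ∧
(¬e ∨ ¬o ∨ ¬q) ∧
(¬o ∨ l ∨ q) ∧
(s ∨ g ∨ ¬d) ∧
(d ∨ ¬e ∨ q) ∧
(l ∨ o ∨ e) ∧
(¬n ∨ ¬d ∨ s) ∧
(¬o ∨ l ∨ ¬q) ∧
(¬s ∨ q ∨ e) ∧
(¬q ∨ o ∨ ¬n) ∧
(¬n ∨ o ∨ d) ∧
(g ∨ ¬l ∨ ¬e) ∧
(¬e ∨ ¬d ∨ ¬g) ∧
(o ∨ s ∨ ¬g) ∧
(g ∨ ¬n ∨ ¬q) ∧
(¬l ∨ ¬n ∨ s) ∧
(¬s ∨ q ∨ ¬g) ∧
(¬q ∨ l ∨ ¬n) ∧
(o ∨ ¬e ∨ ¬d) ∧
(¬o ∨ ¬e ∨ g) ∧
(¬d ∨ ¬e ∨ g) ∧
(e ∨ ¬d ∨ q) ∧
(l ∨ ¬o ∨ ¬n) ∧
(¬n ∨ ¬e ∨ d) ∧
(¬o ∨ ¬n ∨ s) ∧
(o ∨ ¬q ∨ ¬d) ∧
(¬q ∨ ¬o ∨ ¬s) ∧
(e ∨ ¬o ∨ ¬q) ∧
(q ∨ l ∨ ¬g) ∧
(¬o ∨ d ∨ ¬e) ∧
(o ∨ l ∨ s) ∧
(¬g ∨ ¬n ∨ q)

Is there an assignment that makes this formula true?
Yes

Yes, the formula is satisfiable.

One satisfying assignment is: n=False, d=False, o=False, s=False, l=True, q=False, g=False, e=False

Verification: With this assignment, all 32 clauses evaluate to true.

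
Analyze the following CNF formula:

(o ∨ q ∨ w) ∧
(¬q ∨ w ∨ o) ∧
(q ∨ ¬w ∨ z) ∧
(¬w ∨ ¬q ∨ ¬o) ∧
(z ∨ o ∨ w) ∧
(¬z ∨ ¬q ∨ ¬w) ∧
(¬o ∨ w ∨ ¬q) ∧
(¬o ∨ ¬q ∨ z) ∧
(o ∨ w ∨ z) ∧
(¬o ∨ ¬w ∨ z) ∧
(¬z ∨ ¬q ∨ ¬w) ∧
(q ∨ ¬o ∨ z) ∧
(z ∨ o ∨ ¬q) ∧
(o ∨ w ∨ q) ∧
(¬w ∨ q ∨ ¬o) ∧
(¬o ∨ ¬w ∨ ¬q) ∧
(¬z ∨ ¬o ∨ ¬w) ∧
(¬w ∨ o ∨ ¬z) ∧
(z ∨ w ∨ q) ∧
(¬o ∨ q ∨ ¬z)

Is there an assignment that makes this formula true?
No

No, the formula is not satisfiable.

No assignment of truth values to the variables can make all 20 clauses true simultaneously.

The formula is UNSAT (unsatisfiable).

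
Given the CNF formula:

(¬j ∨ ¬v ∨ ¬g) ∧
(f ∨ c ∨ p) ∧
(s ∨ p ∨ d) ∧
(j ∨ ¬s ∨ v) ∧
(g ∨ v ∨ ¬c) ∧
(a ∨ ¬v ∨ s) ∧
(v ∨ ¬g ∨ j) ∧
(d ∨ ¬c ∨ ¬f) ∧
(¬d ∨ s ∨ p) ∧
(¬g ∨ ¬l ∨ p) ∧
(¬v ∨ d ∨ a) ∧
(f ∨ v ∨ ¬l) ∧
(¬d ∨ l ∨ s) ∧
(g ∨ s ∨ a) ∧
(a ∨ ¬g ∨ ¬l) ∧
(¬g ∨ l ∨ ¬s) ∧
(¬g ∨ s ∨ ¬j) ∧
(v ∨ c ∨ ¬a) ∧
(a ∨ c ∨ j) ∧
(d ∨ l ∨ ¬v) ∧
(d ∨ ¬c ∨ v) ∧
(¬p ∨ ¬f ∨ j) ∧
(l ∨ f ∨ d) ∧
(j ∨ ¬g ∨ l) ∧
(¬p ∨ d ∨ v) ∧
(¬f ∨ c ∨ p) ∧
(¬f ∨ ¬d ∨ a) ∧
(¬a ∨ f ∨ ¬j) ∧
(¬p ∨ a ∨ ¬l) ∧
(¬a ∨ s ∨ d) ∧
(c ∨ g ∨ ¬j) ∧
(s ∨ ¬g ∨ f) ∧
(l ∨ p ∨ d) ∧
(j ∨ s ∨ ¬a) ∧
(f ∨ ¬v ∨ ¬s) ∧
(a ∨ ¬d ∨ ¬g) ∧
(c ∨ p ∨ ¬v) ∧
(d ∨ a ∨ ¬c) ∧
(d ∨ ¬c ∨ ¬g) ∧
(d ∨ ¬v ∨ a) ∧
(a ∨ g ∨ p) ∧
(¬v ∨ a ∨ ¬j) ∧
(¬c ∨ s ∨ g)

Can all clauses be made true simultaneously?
Yes

Yes, the formula is satisfiable.

One satisfying assignment is: j=True, p=True, d=True, l=True, s=True, v=False, a=True, g=True, f=True, c=True

Verification: With this assignment, all 43 clauses evaluate to true.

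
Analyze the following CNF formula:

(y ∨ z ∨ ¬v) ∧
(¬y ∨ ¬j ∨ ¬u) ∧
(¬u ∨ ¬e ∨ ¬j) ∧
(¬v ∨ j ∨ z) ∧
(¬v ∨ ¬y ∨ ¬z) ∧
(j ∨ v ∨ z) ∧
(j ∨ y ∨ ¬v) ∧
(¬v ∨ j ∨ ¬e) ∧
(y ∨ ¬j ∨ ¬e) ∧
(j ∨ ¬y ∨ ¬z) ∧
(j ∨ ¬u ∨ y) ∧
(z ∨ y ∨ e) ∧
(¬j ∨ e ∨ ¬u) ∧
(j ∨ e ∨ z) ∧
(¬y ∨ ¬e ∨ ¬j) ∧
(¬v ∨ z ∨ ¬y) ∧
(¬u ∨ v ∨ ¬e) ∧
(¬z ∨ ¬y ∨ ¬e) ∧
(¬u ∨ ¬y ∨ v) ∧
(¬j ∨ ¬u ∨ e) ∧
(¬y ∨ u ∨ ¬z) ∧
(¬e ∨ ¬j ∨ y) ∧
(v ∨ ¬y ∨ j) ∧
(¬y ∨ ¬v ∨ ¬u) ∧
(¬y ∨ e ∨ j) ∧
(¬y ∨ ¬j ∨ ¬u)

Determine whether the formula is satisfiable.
Yes

Yes, the formula is satisfiable.

One satisfying assignment is: y=False, z=True, e=False, u=False, v=False, j=False

Verification: With this assignment, all 26 clauses evaluate to true.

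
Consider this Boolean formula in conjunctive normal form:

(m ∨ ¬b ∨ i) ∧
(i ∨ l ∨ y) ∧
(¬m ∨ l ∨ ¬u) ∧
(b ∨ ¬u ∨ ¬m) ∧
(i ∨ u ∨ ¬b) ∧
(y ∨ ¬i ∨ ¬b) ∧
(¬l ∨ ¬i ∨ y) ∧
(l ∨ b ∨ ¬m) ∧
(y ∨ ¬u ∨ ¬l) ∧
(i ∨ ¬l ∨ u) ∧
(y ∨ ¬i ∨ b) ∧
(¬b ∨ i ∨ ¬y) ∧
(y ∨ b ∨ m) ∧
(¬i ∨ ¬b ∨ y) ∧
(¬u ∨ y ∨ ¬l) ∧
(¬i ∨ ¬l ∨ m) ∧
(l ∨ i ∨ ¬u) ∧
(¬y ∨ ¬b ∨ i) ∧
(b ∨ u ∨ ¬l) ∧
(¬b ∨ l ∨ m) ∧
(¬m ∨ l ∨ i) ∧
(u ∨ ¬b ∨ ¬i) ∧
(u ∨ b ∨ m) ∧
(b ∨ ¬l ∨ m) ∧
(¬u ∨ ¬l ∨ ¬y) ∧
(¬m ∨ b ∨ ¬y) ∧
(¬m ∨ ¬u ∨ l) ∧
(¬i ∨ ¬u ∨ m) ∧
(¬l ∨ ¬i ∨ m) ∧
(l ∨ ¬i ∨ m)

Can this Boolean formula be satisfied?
No

No, the formula is not satisfiable.

No assignment of truth values to the variables can make all 30 clauses true simultaneously.

The formula is UNSAT (unsatisfiable).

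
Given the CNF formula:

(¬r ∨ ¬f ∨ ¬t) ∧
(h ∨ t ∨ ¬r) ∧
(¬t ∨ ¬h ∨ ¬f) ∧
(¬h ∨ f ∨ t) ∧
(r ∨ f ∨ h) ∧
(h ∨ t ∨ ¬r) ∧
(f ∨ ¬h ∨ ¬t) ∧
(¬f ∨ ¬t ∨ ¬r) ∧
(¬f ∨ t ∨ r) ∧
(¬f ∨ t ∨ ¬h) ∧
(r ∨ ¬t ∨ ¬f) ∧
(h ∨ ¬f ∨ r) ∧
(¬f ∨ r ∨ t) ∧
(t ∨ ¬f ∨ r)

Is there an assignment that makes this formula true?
Yes

Yes, the formula is satisfiable.

One satisfying assignment is: h=False, t=True, f=False, r=True

Verification: With this assignment, all 14 clauses evaluate to true.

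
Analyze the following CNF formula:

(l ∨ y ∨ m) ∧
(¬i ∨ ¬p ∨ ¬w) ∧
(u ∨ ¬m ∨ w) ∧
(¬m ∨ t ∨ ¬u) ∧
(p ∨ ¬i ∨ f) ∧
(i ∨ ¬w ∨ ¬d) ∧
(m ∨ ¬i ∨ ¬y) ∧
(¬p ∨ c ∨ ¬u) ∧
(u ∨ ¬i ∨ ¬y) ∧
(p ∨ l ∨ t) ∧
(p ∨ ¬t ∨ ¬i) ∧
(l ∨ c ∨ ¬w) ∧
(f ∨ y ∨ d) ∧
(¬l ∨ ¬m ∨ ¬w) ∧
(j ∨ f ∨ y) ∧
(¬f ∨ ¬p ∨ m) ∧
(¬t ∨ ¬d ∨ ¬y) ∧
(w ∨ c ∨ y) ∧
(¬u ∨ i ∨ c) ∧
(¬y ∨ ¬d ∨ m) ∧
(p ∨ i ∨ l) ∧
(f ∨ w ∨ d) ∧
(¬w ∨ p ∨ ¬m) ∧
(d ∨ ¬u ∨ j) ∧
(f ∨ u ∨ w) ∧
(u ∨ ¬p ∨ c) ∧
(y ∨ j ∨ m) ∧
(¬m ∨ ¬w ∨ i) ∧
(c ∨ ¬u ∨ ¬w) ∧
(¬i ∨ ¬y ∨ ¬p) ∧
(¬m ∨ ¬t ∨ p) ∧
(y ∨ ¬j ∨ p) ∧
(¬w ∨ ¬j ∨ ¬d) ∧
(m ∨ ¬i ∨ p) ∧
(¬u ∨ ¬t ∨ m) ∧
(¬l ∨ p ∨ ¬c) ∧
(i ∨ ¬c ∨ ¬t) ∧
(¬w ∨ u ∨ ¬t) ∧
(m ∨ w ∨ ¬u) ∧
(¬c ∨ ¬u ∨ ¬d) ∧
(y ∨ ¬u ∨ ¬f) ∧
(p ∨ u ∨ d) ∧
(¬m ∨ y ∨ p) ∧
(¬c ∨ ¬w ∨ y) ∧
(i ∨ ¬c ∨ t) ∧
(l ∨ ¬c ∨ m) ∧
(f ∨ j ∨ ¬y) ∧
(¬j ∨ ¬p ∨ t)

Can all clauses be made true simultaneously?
No

No, the formula is not satisfiable.

No assignment of truth values to the variables can make all 48 clauses true simultaneously.

The formula is UNSAT (unsatisfiable).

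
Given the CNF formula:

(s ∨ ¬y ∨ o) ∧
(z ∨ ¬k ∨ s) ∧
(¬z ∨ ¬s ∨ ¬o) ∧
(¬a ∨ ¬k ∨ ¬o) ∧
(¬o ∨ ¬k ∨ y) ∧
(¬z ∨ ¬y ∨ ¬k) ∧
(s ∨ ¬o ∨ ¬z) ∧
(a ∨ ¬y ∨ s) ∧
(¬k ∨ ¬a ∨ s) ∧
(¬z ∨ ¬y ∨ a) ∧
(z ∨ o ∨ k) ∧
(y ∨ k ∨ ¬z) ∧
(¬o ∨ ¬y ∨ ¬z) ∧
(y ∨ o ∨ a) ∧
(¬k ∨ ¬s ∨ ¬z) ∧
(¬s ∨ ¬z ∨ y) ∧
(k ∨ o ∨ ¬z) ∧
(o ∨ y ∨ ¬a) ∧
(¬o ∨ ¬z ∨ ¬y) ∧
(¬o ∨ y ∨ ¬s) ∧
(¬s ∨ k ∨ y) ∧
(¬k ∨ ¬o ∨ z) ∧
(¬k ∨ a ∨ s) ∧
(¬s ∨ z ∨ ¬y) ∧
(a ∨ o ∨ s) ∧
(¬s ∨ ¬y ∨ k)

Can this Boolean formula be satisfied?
Yes

Yes, the formula is satisfiable.

One satisfying assignment is: s=False, y=False, o=True, z=False, a=False, k=False

Verification: With this assignment, all 26 clauses evaluate to true.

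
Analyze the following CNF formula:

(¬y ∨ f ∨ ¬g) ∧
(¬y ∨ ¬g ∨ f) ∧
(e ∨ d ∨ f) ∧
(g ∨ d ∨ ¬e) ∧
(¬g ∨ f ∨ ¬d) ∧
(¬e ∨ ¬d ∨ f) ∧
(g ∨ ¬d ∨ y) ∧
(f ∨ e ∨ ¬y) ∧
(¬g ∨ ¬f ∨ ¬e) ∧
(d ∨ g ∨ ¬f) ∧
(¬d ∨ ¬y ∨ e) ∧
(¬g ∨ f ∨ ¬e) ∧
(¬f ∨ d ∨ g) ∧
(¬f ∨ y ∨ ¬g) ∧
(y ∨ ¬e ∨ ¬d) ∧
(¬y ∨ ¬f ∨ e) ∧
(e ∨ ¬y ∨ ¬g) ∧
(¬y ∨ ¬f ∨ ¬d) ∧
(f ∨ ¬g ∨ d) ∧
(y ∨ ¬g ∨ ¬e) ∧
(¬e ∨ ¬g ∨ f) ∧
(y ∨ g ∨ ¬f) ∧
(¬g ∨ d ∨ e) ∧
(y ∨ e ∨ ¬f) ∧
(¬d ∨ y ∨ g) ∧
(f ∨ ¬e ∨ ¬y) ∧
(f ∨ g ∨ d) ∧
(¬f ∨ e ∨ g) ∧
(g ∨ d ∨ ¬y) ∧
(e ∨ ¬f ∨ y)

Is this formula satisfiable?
No

No, the formula is not satisfiable.

No assignment of truth values to the variables can make all 30 clauses true simultaneously.

The formula is UNSAT (unsatisfiable).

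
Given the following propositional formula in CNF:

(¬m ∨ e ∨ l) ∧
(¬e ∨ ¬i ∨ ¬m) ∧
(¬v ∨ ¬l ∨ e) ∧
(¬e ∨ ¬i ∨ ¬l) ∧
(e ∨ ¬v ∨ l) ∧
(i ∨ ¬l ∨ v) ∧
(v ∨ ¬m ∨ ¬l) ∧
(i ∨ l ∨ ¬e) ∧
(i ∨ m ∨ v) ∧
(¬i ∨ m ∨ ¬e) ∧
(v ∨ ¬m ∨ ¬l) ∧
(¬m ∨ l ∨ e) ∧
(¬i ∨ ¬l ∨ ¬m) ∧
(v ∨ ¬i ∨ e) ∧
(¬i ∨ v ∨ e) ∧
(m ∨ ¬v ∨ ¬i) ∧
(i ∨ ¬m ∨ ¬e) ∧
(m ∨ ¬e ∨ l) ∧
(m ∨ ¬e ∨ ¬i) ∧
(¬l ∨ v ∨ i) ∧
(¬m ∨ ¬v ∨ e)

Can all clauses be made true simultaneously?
Yes

Yes, the formula is satisfiable.

One satisfying assignment is: e=True, l=True, m=False, i=False, v=True

Verification: With this assignment, all 21 clauses evaluate to true.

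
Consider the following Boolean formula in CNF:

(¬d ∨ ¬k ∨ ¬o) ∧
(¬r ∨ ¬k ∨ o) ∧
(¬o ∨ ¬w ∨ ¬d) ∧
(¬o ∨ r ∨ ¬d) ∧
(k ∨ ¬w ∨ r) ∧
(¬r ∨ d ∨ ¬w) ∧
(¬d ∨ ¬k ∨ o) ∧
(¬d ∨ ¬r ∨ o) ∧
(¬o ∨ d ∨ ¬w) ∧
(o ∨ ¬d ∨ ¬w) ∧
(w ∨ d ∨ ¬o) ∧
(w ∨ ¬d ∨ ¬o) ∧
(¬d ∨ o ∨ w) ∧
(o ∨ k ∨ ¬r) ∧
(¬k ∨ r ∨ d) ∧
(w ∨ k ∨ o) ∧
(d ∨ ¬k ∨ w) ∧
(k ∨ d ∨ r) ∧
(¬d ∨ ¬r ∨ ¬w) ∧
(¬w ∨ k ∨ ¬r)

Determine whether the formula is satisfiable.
No

No, the formula is not satisfiable.

No assignment of truth values to the variables can make all 20 clauses true simultaneously.

The formula is UNSAT (unsatisfiable).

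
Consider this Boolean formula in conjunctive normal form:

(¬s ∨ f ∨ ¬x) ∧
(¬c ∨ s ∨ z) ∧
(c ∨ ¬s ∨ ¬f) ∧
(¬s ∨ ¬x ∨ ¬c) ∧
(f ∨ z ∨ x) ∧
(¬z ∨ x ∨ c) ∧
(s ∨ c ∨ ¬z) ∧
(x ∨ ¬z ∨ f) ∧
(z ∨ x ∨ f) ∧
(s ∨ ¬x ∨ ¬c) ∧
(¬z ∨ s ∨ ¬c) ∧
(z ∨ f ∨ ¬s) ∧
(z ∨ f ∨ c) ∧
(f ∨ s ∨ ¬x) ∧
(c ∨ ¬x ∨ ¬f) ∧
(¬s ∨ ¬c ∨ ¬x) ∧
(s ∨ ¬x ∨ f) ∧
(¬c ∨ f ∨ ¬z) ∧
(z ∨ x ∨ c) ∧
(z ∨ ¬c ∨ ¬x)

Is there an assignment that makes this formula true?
Yes

Yes, the formula is satisfiable.

One satisfying assignment is: z=True, f=True, s=True, x=False, c=True

Verification: With this assignment, all 20 clauses evaluate to true.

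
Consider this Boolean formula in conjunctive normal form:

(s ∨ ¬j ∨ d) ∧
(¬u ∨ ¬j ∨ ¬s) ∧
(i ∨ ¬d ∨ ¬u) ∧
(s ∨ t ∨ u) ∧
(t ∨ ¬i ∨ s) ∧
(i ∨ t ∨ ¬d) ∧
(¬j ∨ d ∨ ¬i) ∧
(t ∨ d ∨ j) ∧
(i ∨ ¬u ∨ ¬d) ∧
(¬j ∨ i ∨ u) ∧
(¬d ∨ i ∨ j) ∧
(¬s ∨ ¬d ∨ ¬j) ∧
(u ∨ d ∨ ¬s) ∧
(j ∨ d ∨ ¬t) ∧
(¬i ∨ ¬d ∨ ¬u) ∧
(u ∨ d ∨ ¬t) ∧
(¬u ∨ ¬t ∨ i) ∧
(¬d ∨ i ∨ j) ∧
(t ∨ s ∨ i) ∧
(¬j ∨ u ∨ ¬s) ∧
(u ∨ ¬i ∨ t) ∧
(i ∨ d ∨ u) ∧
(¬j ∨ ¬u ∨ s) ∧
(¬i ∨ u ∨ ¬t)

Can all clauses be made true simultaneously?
No

No, the formula is not satisfiable.

No assignment of truth values to the variables can make all 24 clauses true simultaneously.

The formula is UNSAT (unsatisfiable).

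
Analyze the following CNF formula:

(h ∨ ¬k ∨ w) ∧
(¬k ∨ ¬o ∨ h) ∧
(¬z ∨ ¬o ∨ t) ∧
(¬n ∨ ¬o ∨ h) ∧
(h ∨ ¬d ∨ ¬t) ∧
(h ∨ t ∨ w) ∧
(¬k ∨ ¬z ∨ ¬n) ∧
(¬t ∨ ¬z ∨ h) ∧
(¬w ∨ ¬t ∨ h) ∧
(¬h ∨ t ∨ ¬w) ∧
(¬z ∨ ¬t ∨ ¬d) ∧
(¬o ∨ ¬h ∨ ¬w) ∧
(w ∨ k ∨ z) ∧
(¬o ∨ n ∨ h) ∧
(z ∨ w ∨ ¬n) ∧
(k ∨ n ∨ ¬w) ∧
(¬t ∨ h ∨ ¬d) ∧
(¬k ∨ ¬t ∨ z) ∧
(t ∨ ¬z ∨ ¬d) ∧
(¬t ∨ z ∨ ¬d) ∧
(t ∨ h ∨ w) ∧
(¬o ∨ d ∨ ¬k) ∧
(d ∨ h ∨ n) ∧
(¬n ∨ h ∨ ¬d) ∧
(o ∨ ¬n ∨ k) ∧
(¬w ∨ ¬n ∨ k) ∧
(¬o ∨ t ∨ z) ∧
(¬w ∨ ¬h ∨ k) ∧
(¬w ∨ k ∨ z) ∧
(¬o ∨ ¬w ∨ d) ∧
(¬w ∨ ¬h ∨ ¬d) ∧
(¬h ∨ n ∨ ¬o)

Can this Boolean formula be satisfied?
Yes

Yes, the formula is satisfiable.

One satisfying assignment is: n=False, o=False, t=False, k=True, z=False, d=False, h=True, w=False

Verification: With this assignment, all 32 clauses evaluate to true.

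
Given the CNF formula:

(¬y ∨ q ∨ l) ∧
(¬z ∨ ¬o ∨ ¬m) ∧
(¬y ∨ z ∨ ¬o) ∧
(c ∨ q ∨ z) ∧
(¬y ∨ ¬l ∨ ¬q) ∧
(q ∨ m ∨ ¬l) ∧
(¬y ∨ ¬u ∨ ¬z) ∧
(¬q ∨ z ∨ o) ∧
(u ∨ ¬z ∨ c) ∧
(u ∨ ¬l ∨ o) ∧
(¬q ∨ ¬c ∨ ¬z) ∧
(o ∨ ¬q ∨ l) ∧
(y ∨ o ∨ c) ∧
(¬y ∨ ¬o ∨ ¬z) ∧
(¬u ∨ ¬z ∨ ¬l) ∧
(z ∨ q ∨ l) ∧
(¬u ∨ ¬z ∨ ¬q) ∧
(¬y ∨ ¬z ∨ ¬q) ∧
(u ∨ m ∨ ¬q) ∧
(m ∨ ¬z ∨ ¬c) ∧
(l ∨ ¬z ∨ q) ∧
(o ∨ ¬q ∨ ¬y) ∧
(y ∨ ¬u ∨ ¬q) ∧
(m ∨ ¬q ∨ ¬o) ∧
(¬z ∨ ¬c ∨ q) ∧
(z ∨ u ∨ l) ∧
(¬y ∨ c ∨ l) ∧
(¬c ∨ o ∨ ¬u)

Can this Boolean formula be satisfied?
Yes

Yes, the formula is satisfiable.

One satisfying assignment is: y=False, c=False, u=False, z=False, m=True, l=True, q=True, o=True

Verification: With this assignment, all 28 clauses evaluate to true.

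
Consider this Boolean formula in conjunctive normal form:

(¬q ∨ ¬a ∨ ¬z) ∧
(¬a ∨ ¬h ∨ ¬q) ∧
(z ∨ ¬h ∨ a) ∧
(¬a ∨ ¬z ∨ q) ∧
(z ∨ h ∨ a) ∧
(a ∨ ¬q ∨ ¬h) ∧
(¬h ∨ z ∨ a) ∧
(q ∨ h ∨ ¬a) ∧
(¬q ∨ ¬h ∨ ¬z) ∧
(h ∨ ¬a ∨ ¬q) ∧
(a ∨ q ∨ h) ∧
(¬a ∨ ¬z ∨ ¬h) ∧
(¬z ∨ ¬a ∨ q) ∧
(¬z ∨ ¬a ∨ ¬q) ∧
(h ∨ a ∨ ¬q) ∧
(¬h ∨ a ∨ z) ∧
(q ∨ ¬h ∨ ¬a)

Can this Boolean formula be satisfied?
Yes

Yes, the formula is satisfiable.

One satisfying assignment is: h=True, z=True, a=False, q=False

Verification: With this assignment, all 17 clauses evaluate to true.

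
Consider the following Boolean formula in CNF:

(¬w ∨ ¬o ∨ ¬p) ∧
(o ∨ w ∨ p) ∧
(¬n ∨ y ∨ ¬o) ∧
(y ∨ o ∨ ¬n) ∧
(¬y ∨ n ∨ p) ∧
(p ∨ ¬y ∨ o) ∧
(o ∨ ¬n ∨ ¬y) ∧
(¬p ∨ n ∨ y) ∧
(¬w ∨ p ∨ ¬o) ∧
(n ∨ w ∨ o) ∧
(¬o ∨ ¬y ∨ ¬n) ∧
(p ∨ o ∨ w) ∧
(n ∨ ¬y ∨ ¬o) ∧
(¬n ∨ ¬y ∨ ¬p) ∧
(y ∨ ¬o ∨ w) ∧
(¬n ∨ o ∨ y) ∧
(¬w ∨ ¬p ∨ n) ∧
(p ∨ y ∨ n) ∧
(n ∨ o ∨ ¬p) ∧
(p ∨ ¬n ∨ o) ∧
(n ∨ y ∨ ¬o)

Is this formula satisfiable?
No

No, the formula is not satisfiable.

No assignment of truth values to the variables can make all 21 clauses true simultaneously.

The formula is UNSAT (unsatisfiable).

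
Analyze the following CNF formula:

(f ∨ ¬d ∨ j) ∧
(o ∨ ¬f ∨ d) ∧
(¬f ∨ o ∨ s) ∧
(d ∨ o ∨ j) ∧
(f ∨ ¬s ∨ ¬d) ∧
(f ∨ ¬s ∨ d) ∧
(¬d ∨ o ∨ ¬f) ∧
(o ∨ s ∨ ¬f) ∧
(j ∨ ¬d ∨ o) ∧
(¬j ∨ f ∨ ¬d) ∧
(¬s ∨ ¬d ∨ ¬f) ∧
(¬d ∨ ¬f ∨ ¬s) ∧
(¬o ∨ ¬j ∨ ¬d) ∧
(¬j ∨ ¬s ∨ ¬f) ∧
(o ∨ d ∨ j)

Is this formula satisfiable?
Yes

Yes, the formula is satisfiable.

One satisfying assignment is: d=False, j=True, f=False, s=False, o=False

Verification: With this assignment, all 15 clauses evaluate to true.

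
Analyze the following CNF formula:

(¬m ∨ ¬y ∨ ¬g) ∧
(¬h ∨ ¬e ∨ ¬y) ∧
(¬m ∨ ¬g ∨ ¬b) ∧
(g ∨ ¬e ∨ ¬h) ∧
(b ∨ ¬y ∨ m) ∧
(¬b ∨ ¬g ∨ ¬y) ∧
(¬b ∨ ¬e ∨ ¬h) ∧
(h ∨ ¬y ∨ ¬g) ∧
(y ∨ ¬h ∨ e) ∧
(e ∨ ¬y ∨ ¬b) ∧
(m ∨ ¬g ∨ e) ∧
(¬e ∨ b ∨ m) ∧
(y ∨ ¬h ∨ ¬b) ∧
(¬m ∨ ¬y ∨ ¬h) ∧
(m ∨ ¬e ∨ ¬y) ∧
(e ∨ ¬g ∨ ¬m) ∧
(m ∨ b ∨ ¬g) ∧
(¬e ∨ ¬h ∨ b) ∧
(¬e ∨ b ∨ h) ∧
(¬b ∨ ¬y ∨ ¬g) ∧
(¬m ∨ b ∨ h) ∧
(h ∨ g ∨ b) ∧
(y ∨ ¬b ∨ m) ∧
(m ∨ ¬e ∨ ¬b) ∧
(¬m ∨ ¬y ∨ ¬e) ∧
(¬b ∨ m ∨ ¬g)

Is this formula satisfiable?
Yes

Yes, the formula is satisfiable.

One satisfying assignment is: g=False, y=False, e=False, b=True, m=True, h=False

Verification: With this assignment, all 26 clauses evaluate to true.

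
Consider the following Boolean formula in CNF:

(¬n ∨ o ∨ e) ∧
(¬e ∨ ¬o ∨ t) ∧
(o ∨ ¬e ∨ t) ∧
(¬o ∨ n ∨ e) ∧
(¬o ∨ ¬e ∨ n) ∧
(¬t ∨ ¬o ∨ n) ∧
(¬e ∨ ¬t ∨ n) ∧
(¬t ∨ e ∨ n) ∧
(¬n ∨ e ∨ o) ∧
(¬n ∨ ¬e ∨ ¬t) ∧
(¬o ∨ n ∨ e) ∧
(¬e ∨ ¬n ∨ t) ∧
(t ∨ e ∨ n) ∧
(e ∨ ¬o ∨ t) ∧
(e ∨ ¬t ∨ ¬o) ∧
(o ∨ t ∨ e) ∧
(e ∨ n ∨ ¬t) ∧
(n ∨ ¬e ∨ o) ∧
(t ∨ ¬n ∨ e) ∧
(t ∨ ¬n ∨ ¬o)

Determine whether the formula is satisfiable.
No

No, the formula is not satisfiable.

No assignment of truth values to the variables can make all 20 clauses true simultaneously.

The formula is UNSAT (unsatisfiable).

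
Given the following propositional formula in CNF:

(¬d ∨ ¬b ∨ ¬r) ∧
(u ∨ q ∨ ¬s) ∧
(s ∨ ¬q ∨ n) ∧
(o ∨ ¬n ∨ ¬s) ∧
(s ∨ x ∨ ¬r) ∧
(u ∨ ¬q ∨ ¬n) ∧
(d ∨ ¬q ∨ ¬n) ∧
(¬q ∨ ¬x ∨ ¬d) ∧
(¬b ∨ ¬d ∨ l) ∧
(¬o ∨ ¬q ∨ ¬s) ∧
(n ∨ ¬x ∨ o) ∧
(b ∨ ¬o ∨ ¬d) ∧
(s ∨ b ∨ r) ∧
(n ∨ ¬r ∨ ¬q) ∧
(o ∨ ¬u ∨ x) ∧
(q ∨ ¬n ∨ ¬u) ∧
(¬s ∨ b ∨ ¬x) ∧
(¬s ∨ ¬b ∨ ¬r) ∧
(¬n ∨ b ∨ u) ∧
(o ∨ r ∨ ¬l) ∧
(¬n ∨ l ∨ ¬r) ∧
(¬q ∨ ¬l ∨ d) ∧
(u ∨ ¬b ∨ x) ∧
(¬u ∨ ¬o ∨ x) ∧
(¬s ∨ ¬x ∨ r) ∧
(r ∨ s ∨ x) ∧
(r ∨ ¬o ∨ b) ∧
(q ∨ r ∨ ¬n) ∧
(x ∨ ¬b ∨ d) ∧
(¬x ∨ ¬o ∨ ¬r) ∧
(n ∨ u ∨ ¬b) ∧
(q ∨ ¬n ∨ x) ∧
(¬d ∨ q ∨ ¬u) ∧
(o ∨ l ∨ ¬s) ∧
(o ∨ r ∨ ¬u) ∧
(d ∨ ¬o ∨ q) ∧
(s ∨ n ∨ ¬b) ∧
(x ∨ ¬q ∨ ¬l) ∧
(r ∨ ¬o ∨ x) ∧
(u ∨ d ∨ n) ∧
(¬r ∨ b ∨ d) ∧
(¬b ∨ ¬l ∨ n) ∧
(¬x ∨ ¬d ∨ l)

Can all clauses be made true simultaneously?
Yes

Yes, the formula is satisfiable.

One satisfying assignment is: q=False, x=True, u=False, n=True, r=True, s=False, l=True, b=True, d=False, o=False

Verification: With this assignment, all 43 clauses evaluate to true.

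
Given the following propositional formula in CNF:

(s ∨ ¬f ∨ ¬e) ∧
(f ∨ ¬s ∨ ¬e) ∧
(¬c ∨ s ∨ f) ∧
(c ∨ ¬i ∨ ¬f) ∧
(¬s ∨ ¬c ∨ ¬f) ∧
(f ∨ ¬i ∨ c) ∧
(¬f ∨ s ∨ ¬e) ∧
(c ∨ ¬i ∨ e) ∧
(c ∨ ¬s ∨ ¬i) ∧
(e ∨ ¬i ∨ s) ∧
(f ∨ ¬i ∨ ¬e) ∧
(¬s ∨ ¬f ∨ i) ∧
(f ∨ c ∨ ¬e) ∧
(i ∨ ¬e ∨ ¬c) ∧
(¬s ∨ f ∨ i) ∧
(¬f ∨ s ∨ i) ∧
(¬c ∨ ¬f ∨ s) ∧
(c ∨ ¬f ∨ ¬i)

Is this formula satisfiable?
Yes

Yes, the formula is satisfiable.

One satisfying assignment is: c=False, e=False, f=False, s=False, i=False

Verification: With this assignment, all 18 clauses evaluate to true.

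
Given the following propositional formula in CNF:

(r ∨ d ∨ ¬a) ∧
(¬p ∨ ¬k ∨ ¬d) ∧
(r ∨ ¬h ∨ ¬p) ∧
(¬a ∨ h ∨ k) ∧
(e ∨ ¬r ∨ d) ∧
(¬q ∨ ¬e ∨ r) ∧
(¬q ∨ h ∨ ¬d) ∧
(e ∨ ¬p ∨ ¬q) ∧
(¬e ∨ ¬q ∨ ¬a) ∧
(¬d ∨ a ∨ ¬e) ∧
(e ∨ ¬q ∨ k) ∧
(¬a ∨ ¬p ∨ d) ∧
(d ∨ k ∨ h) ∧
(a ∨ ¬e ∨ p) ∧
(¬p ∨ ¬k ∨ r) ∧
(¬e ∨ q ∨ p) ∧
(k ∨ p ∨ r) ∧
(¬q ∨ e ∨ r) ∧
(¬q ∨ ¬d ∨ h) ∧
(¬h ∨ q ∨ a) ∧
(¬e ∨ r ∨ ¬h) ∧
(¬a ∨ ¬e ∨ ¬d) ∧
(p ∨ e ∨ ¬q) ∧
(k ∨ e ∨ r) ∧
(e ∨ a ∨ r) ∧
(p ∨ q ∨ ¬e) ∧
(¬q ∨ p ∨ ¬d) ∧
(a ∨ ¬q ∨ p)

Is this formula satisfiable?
Yes

Yes, the formula is satisfiable.

One satisfying assignment is: a=False, r=True, p=False, d=True, q=False, e=False, k=False, h=False

Verification: With this assignment, all 28 clauses evaluate to true.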